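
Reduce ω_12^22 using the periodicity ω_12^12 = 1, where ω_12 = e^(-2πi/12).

Since ω_12^12 = 1, powers reduce modulo 12.
22 mod 12 = 10
So ω_12^22 = ω_12^10 = e^(-2πi·10/12)

ω_12^22 = ω_12^10 = 0.5000+0.8660i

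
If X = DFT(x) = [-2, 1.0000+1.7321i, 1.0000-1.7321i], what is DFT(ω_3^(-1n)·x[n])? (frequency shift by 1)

Modulation property: DFT(ω_3^(-1n)·x[n]) = X[(k-1) mod 3], so circularly shift X by 1 positions.

X[k-1] = [1.0000-1.7321i, -2, 1.0000+1.7321i]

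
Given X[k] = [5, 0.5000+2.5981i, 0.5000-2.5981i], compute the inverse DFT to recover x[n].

x[n] = (1/3) Σ(k=0 to 2) X[k] · e^(2πikn/3)

Computing each x[n]:
x[0] = 2
x[1] = 0
x[2] = 3

x = [2, 0, 3]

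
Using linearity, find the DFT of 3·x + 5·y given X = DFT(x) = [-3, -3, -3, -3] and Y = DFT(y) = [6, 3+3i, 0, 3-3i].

By linearity: DFT(3x + 5y) = 3·DFT(x) + 5·DFT(y)
= 3·[-3, -3, -3, -3] + 5·[6, 3+3i, 0, 3-3i]

Computing element-wise:
Z[0] = 3·(-3) + 5·(6) = 21
Z[1] = 3·(-3) + 5·(3+3i) = 6+15i
Z[2] = 3·(-3) + 5·(0) = -9
Z[3] = 3·(-3) + 5·(3-3i) = 6-15i

DFT(3x + 5y) = 3·X + 5·Y = [21, 6+15i, -9, 6-15i]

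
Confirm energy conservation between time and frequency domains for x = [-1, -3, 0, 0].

Time domain:
Σ|x[n]|² = |-1|² + |-3|² + |0|² + |0|² = 10.0000

Frequency domain:
(1/4)Σ|X[k]|² = (1/4)(|-4|² + |-1+3i|² + |2|² + |-1-3i|²) = (1/4)·40.0000 = 10.0000

Both sides agree, confirming Parseval's theorem.

Σ|x[n]|² = (1/N)Σ|X[k]|² = 10.0000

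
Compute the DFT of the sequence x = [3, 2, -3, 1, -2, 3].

X[k] = Σ(n=0 to 5) x[n] · ω_6^(nk)
where ω_6 = e^(-2πi/6)

Computing each X[k]:
X[0] = 4
X[1] = 7.0000+1.7321i
X[2] = 4
X[3] = -8
X[4] = 4
X[5] = 7.0000-1.7321i

X = [4, 7.0000+1.7321i, 4, -8, 4, 7.0000-1.7321i]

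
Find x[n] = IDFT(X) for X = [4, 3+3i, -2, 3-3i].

x[n] = (1/4) Σ(k=0 to 3) X[k] · e^(2πikn/4)

Computing each x[n]:
x[0] = 2
x[1] = 0
x[2] = -1
x[3] = 3

x = [2, 0, -1, 3]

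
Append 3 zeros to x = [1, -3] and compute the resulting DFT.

Original 2-point DFT: [-2, 4]
Zero-padded 5-point DFT provides frequency interpolation.

DFT_5([x, 0, ...]) = [-2, 0.0729+2.8532i, 3.4271+1.7634i, 3.4271-1.7634i, 0.0729-2.8532i]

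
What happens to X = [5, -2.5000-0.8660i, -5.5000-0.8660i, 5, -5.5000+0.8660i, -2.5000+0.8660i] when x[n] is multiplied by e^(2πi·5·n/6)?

Modulation property: DFT(ω_6^(-5n)·x[n]) = X[(k-5) mod 6], so circularly shift X by 5 positions.

X[k-5] = [-2.5000-0.8660i, -5.5000-0.8660i, 5, -5.5000+0.8660i, -2.5000+0.8660i, 5]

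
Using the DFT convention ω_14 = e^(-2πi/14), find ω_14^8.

ω_14^8 = e^(-2πi·8/14)
= cos(-2π·8/14) + i·sin(-2π·8/14)
= cos(-16π/14) + i·sin(-16π/14)

ω_14^8 = cos(-16π/14) + i·sin(-16π/14) = -0.9010+0.4339i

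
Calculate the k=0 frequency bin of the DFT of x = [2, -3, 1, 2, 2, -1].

X[0] = Σ(n=0 to 5) x[n] · ω_6^0 = Σ x[n]
= (2) + (-3) + (1) + (2) + (2) + (-1)

X[0] = 3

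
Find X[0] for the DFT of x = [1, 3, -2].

X[0] = Σ(n=0 to 2) x[n] · ω_3^0 = Σ x[n]
= (1) + (3) + (-2)

X[0] = 2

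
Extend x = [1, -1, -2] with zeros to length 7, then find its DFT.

Original 3-point DFT: [-2, 2.5000-0.8660i, 2.5000+0.8660i]
Zero-padded 7-point DFT provides frequency interpolation.

DFT_7([x, 0, ...]) = [-2, 0.8216+2.7317i, 3.0245+0.1072i, 0.6540-1.1298i, 0.6540+1.1298i, 3.0245-0.1072i, 0.8216-2.7317i]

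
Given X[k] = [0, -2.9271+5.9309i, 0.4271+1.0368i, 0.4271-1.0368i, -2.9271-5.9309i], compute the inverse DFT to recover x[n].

x[n] = (1/5) Σ(k=0 to 4) X[k] · e^(2πikn/5)

Computing each x[n]:
x[0] = -1
x[1] = -3
x[2] = 0
x[3] = 2
x[4] = 2

x = [-1, -3, 0, 2, 2]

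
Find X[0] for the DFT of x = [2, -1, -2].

X[0] = Σ(n=0 to 2) x[n] · ω_3^0 = Σ x[n]
= (2) + (-1) + (-2)

X[0] = -1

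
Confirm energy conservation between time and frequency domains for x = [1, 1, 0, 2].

Time domain:
Σ|x[n]|² = |1|² + |1|² + |0|² + |2|² = 6.0000

Frequency domain:
(1/4)Σ|X[k]|² = (1/4)(|4|² + |1+1i|² + |-2|² + |1-1i|²) = (1/4)·24.0000 = 6.0000

Both sides agree, confirming Parseval's theorem.

Σ|x[n]|² = (1/N)Σ|X[k]|² = 6.0000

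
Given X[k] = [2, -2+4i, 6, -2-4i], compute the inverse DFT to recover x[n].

x[n] = (1/4) Σ(k=0 to 3) X[k] · e^(2πikn/4)

Computing each x[n]:
x[0] = 1
x[1] = -3
x[2] = 3
x[3] = 1

x = [1, -3, 3, 1]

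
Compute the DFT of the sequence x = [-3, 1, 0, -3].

X[k] = Σ(n=0 to 3) x[n] · ω_4^(nk)
where ω_4 = e^(-2πi/4)

Computing each X[k]:
X[0] = -5
X[1] = -3-4i
X[2] = -1
X[3] = -3+4i

X = [-5, -3-4i, -1, -3+4i]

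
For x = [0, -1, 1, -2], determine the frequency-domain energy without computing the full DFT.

Parseval: Σ|x[n]|² = (1/N)Σ|X[k]|², so Σ|X[k]|² = N·Σ|x[n]|² = 4·6.0000

Σ|X[k]|² = N·Σ|x[n]|² = 4·6.0000 = 24.0000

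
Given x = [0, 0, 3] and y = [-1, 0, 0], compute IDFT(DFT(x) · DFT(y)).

(x ⊛ y)[n] = Σ(m=0 to 2) x[m] · y[(n-m) mod 3]

Computing each output sample:
(x ⊛ y)[0] = 0
(x ⊛ y)[1] = 0
(x ⊛ y)[2] = -3

x ⊛ y = [0, 0, -3]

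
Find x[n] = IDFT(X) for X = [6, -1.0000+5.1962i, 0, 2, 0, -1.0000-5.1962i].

x[n] = (1/6) Σ(k=0 to 5) X[k] · e^(2πikn/6)

Computing each x[n]:
x[0] = 1
x[1] = -1
x[2] = 0
x[3] = 1
x[4] = 3
x[5] = 2

x = [1, -1, 0, 1, 3, 2]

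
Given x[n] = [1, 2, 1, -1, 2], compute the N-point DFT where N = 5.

X[k] = Σ(n=0 to 4) x[n] · ω_5^(nk)
where ω_5 = e^(-2πi/5)

Computing each X[k]:
X[0] = 5
X[1] = 2.2361-1.1756i
X[2] = -2.2361+1.9021i
X[3] = -2.2361-1.9021i
X[4] = 2.2361+1.1756i

X = [5, 2.2361-1.1756i, -2.2361+1.9021i, -2.2361-1.9021i, 2.2361+1.1756i]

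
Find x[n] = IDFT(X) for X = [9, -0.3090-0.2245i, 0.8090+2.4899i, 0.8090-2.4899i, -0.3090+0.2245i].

x[n] = (1/5) Σ(k=0 to 4) X[k] · e^(2πikn/5)

Computing each x[n]:
x[0] = 2
x[1] = 1
x[2] = 3
x[3] = 1
x[4] = 2

x = [2, 1, 3, 1, 2]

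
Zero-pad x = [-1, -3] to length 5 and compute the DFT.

Original 2-point DFT: [-4, 2]
Zero-padded 5-point DFT provides frequency interpolation.

DFT_5([x, 0, ...]) = [-4, -1.9271+2.8532i, 1.4271+1.7634i, 1.4271-1.7634i, -1.9271-2.8532i]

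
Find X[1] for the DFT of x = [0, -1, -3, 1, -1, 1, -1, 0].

X[1] = Σ(n=0 to 7) x[n] · ω_8^(1n) where ω_8 = e^(-2πi/8)
= (0)·ω_8^0 + (-1)·ω_8^1 + (-3)·ω_8^2 + (1)·ω_8^3 + (-1)·ω_8^4 + (1)·ω_8^5 + (-1)·ω_8^6 + (0)·ω_8^7

X[1] = -1.1213+2.7071i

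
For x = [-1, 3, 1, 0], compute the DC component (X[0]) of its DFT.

X[0] = Σ(n=0 to 3) x[n] · ω_4^0 = Σ x[n]
= (-1) + (3) + (1) + (0)

X[0] = 3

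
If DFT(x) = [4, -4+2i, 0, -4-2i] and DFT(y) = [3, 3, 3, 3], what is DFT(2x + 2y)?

By linearity: DFT(2x + 2y) = 2·DFT(x) + 2·DFT(y)
= 2·[4, -4+2i, 0, -4-2i] + 2·[3, 3, 3, 3]

Computing element-wise:
Z[0] = 2·(4) + 2·(3) = 14
Z[1] = 2·(-4+2i) + 2·(3) = -2+4i
Z[2] = 2·(0) + 2·(3) = 6
Z[3] = 2·(-4-2i) + 2·(3) = -2-4i

DFT(2x + 2y) = 2·X + 2·Y = [14, -2+4i, 6, -2-4i]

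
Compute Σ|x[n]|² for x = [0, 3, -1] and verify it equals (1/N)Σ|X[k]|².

Time domain:
Σ|x[n]|² = |0|² + |3|² + |-1|² = 10.0000

Frequency domain:
(1/3)Σ|X[k]|² = (1/3)(|2|² + |-1.0000-3.4641i|² + |-1.0000+3.4641i|²) = (1/3)·30.0000 = 10.0000

Both sides agree, confirming Parseval's theorem.

Σ|x[n]|² = (1/N)Σ|X[k]|² = 10.0000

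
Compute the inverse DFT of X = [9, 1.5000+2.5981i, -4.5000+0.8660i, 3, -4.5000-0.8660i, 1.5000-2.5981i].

x[n] = (1/6) Σ(k=0 to 5) X[k] · e^(2πikn/6)

Computing each x[n]:
x[0] = 1
x[1] = 1
x[2] = 2
x[3] = -1
x[4] = 3
x[5] = 3

x = [1, 1, 2, -1, 3, 3]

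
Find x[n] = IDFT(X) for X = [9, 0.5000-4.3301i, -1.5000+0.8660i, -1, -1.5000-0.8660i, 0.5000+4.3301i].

x[n] = (1/6) Σ(k=0 to 5) X[k] · e^(2πikn/6)

Computing each x[n]:
x[0] = 1
x[1] = 3
x[2] = 3
x[3] = 1
x[4] = 0
x[5] = 1

x = [1, 3, 3, 1, 0, 1]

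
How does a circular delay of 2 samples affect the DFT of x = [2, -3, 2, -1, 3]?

Time shift by 2: X_shifted[k] = ω_5^(2k) · X[k]
Shifted x = [-1, 3, 2, -3, 2]

DFT(x[n-2]) = [3, 1.3541-3.8900i, -5.3541+4.1675i, -5.3541-4.1675i, 1.3541+3.8900i]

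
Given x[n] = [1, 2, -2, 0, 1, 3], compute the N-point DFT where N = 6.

X[k] = Σ(n=0 to 5) x[n] · ω_6^(nk)
where ω_6 = e^(-2πi/6)

Computing each X[k]:
X[0] = 5
X[1] = 4.0000+3.4641i
X[2] = -1.0000-1.7321i
X[3] = -5
X[4] = -1.0000+1.7321i
X[5] = 4.0000-3.4641i

X = [5, 4.0000+3.4641i, -1.0000-1.7321i, -5, -1.0000+1.7321i, 4.0000-3.4641i]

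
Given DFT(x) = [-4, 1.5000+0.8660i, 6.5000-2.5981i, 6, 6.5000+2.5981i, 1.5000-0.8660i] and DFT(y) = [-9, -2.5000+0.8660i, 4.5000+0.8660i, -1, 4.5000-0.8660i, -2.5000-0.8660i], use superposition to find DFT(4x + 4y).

By linearity: DFT(4x + 4y) = 4·DFT(x) + 4·DFT(y)
= 4·[-4, 1.5000+0.8660i, 6.5000-2.5981i, 6, 6.5000+2.5981i, 1.5000-0.8660i] + 4·[-9, -2.5000+0.8660i, 4.5000+0.8660i, -1, 4.5000-0.8660i, -2.5000-0.8660i]

Computing element-wise:
Z[0] = 4·(-4) + 4·(-9) = -52
Z[1] = 4·(1.5000+0.8660i) + 4·(-2.5000+0.8660i) = -4.0000+6.9280i
Z[2] = 4·(6.5000-2.5981i) + 4·(4.5000+0.8660i) = 44.0000-6.9284i
Z[3] = 4·(6) + 4·(-1) = 20
Z[4] = 4·(6.5000+2.5981i) + 4·(4.5000-0.8660i) = 44.0000+6.9284i
Z[5] = 4·(1.5000-0.8660i) + 4·(-2.5000-0.8660i) = -4.0000-6.9280i

DFT(4x + 4y) = 4·X + 4·Y = [-52, -4.0000+6.9280i, 44.0000-6.9284i, 20, 44.0000+6.9284i, -4.0000-6.9280i]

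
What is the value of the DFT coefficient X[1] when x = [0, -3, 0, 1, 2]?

X[1] = Σ(n=0 to 4) x[n] · ω_5^(1n) where ω_5 = e^(-2πi/5)
= (0)·ω_5^0 + (-3)·ω_5^1 + (0)·ω_5^2 + (1)·ω_5^3 + (2)·ω_5^4

X[1] = -1.1180+5.3431i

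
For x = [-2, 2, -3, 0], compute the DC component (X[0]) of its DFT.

X[0] = Σ(n=0 to 3) x[n] · ω_4^0 = Σ x[n]
= (-2) + (2) + (-3) + (0)

X[0] = -3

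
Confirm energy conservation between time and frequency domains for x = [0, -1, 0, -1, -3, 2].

Time domain:
Σ|x[n]|² = |0|² + |-1|² + |0|² + |-1|² + |-3|² + |2|² = 15.0000

Frequency domain:
(1/6)Σ|X[k]|² = (1/6)(|-3|² + |3|² + |5.1962i|² + |-3|² + |-5.1962i|² + |3|²) = (1/6)·90.0000 = 15.0000

Both sides agree, confirming Parseval's theorem.

Σ|x[n]|² = (1/N)Σ|X[k]|² = 15.0000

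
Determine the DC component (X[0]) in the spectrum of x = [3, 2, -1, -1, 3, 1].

X[0] = Σ(n=0 to 5) x[n] · ω_6^0 = Σ x[n]
= (3) + (2) + (-1) + (-1) + (3) + (1)

X[0] = 7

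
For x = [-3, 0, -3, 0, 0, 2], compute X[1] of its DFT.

X[1] = Σ(n=0 to 5) x[n] · ω_6^(1n) where ω_6 = e^(-2πi/6)
= (-3)·ω_6^0 + (0)·ω_6^1 + (-3)·ω_6^2 + (0)·ω_6^3 + (0)·ω_6^4 + (2)·ω_6^5

X[1] = -0.5000+4.3301i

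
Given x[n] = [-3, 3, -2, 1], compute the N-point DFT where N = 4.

X[k] = Σ(n=0 to 3) x[n] · ω_4^(nk)
where ω_4 = e^(-2πi/4)

Computing each X[k]:
X[0] = -1
X[1] = -1-2i
X[2] = -9
X[3] = -1+2i

X = [-1, -1-2i, -9, -1+2i]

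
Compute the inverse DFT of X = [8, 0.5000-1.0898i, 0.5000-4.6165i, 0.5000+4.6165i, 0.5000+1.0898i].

x[n] = (1/5) Σ(k=0 to 4) X[k] · e^(2πikn/5)

Computing each x[n]:
x[0] = 2
x[1] = 3
x[2] = 0
x[3] = 3
x[4] = 0

x = [2, 3, 0, 3, 0]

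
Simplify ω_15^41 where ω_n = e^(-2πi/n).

Since ω_15^15 = 1, powers reduce modulo 15.
41 mod 15 = 11
So ω_15^41 = ω_15^11 = e^(-2πi·11/15)

ω_15^41 = ω_15^11 = -0.1045+0.9945i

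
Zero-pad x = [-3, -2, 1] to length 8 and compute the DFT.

Original 3-point DFT: [-4, -2.5000+2.5981i, -2.5000-2.5981i]
Zero-padded 8-point DFT provides frequency interpolation.

DFT_8([x, 0, ...]) = [-4, -4.4142+0.4142i, -4+2i, -1.5858+2.4142i, 0, -1.5858-2.4142i, -4-2i, -4.4142-0.4142i]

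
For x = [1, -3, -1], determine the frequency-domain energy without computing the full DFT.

Parseval: Σ|x[n]|² = (1/N)Σ|X[k]|², so Σ|X[k]|² = N·Σ|x[n]|² = 3·11.0000

Σ|X[k]|² = N·Σ|x[n]|² = 3·11.0000 = 33.0000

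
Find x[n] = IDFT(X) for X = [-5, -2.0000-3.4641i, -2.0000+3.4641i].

x[n] = (1/3) Σ(k=0 to 2) X[k] · e^(2πikn/3)

Computing each x[n]:
x[0] = -3
x[1] = 1
x[2] = -3

x = [-3, 1, -3]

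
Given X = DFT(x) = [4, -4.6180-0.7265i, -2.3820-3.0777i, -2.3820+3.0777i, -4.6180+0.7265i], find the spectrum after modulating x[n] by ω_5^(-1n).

Modulation property: DFT(ω_5^(-1n)·x[n]) = X[(k-1) mod 5], so circularly shift X by 1 positions.

X[k-1] = [-4.6180+0.7265i, 4, -4.6180-0.7265i, -2.3820-3.0777i, -2.3820+3.0777i]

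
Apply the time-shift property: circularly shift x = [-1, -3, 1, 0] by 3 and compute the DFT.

Time shift by 3: X_shifted[k] = ω_4^(3k) · X[k]
Shifted x = [-3, 1, 0, -1]

DFT(x[n-3]) = [-3, -3-2i, -3, -3+2i]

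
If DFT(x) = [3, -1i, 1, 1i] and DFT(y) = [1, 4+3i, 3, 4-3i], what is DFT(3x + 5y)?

By linearity: DFT(3x + 5y) = 3·DFT(x) + 5·DFT(y)
= 3·[3, -1i, 1, 1i] + 5·[1, 4+3i, 3, 4-3i]

Computing element-wise:
Z[0] = 3·(3) + 5·(1) = 14
Z[1] = 3·(-1i) + 5·(4+3i) = 20+12i
Z[2] = 3·(1) + 5·(3) = 18
Z[3] = 3·(1i) + 5·(4-3i) = 20-12i

DFT(3x + 5y) = 3·X + 5·Y = [14, 20+12i, 18, 20-12i]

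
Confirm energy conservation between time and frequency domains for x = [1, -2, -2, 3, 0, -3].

Time domain:
Σ|x[n]|² = |1|² + |-2|² + |-2|² + |3|² + |0|² + |-3|² = 27.0000

Frequency domain:
(1/6)Σ|X[k]|² = (1/6)(|-3|² + |-3.5000+0.8660i|² + |7.5000-2.5981i|² + |1|² + |7.5000+2.5981i|² + |-3.5000-0.8660i|²) = (1/6)·162.0000 = 27.0000

Both sides agree, confirming Parseval's theorem.

Σ|x[n]|² = (1/N)Σ|X[k]|² = 27.0000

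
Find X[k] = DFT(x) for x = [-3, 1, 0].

X[k] = Σ(n=0 to 2) x[n] · ω_3^(nk)
where ω_3 = e^(-2πi/3)

Computing each X[k]:
X[0] = -2
X[1] = -3.5000-0.8660i
X[2] = -3.5000+0.8660i

X = [-2, -3.5000-0.8660i, -3.5000+0.8660i]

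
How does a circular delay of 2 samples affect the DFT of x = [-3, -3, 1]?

Time shift by 2: X_shifted[k] = ω_3^(2k) · X[k]
Shifted x = [-3, 1, -3]

DFT(x[n-2]) = [-5, -2.0000-3.4641i, -2.0000+3.4641i]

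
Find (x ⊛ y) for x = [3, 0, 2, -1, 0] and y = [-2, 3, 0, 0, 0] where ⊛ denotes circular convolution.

(x ⊛ y)[n] = Σ(m=0 to 4) x[m] · y[(n-m) mod 5]

Computing each output sample:
(x ⊛ y)[0] = -6
(x ⊛ y)[1] = 9
(x ⊛ y)[2] = -4
(x ⊛ y)[3] = 8
(x ⊛ y)[4] = -3

x ⊛ y = [-6, 9, -4, 8, -3]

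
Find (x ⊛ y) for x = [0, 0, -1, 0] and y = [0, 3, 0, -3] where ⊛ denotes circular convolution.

(x ⊛ y)[n] = Σ(m=0 to 3) x[m] · y[(n-m) mod 4]

Computing each output sample:
(x ⊛ y)[0] = 0
(x ⊛ y)[1] = 3
(x ⊛ y)[2] = 0
(x ⊛ y)[3] = -3

x ⊛ y = [0, 3, 0, -3]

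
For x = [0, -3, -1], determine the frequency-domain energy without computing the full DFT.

Parseval: Σ|x[n]|² = (1/N)Σ|X[k]|², so Σ|X[k]|² = N·Σ|x[n]|² = 3·10.0000

Σ|X[k]|² = N·Σ|x[n]|² = 3·10.0000 = 30.0000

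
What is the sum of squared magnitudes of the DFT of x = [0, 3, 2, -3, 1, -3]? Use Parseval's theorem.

Parseval: Σ|x[n]|² = (1/N)Σ|X[k]|², so Σ|X[k]|² = N·Σ|x[n]|² = 6·32.0000

Σ|X[k]|² = N·Σ|x[n]|² = 6·32.0000 = 192.0000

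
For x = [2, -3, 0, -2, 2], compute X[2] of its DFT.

X[2] = Σ(n=0 to 4) x[n] · ω_5^(2n) where ω_5 = e^(-2πi/5)
= (2)·ω_5^0 + (-3)·ω_5^2 + (0)·ω_5^4 + (-2)·ω_5^6 + (2)·ω_5^8

X[2] = 2.1910+4.8410i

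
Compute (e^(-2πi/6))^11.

Since ω_6^6 = 1, powers reduce modulo 6.
11 mod 6 = 5
So ω_6^11 = ω_6^5 = e^(-2πi·5/6)

ω_6^11 = ω_6^5 = 0.5000+0.8660i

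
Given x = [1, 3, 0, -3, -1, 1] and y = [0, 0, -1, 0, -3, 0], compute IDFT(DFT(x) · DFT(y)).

(x ⊛ y)[n] = Σ(m=0 to 5) x[m] · y[(n-m) mod 6]

Computing each output sample:
(x ⊛ y)[0] = 1
(x ⊛ y)[1] = 8
(x ⊛ y)[2] = 2
(x ⊛ y)[3] = -6
(x ⊛ y)[4] = -3
(x ⊛ y)[5] = -6

x ⊛ y = [1, 8, 2, -6, -3, -6]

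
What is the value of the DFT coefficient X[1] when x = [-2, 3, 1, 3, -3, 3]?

X[1] = Σ(n=0 to 5) x[n] · ω_6^(1n) where ω_6 = e^(-2πi/6)
= (-2)·ω_6^0 + (3)·ω_6^1 + (1)·ω_6^2 + (3)·ω_6^3 + (-3)·ω_6^4 + (3)·ω_6^5

X[1] = -1.0000-3.4641i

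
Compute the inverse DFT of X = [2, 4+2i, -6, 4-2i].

x[n] = (1/4) Σ(k=0 to 3) X[k] · e^(2πikn/4)

Computing each x[n]:
x[0] = 1
x[1] = 1
x[2] = -3
x[3] = 3

x = [1, 1, -3, 3]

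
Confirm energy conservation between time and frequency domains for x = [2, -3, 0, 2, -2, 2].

Time domain:
Σ|x[n]|² = |2|² + |-3|² + |0|² + |2|² + |-2|² + |2|² = 25.0000

Frequency domain:
(1/6)Σ|X[k]|² = (1/6)(|1|² + |0.5000+2.5981i|² + |5.5000+6.0622i|² + |-1|² + |5.5000-6.0622i|² + |0.5000-2.5981i|²) = (1/6)·150.0000 = 25.0000

Both sides agree, confirming Parseval's theorem.

Σ|x[n]|² = (1/N)Σ|X[k]|² = 25.0000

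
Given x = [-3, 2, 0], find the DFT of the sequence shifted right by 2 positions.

Time shift by 2: X_shifted[k] = ω_3^(2k) · X[k]
Shifted x = [2, 0, -3]

DFT(x[n-2]) = [-1, 3.5000-2.5981i, 3.5000+2.5981i]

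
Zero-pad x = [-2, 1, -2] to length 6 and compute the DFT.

Original 3-point DFT: [-3, -1.5000-2.5981i, -1.5000+2.5981i]
Zero-padded 6-point DFT provides frequency interpolation.

DFT_6([x, 0, ...]) = [-3, -0.5000+0.8660i, -1.5000-2.5981i, -5, -1.5000+2.5981i, -0.5000-0.8660i]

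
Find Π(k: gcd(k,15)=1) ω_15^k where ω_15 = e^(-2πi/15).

The primitive 15th roots of unity are ω_15^k for k coprime to 15: k ∈ {1, 2, 4, 7, 8, 11, 13, 14}
Their product equals the constant term of the cyclotomic polynomial Φ_15(x) up to sign.
For n ≥ 3, the product of all primitive nth roots of unity is 1. (For n=1 it is 1; for n=2 it is -1.)

1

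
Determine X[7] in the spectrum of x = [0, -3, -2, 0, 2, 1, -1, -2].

X[7] = Σ(n=0 to 7) x[n] · ω_8^(7n) where ω_8 = e^(-2πi/8)
= (0)·ω_8^0 + (-3)·ω_8^7 + (-2)·ω_8^14 + (0)·ω_8^21 + (2)·ω_8^28 + (1)·ω_8^35 + (-1)·ω_8^42 + (-2)·ω_8^49

X[7] = -6.2426-2.4142i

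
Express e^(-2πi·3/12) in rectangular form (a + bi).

ω_12^3 = e^(-2πi·3/12)
= cos(-2π·3/12) + i·sin(-2π·3/12)
= cos(-6π/12) + i·sin(-6π/12)

ω_12^3 = cos(-6π/12) + i·sin(-6π/12) = -1i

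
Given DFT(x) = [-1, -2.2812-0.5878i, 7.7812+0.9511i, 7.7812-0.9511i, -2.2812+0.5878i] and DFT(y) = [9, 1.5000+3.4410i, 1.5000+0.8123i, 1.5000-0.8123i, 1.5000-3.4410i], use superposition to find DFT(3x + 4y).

By linearity: DFT(3x + 4y) = 3·DFT(x) + 4·DFT(y)
= 3·[-1, -2.2812-0.5878i, 7.7812+0.9511i, 7.7812-0.9511i, -2.2812+0.5878i] + 4·[9, 1.5000+3.4410i, 1.5000+0.8123i, 1.5000-0.8123i, 1.5000-3.4410i]

Computing element-wise:
Z[0] = 3·(-1) + 4·(9) = 33
Z[1] = 3·(-2.2812-0.5878i) + 4·(1.5000+3.4410i) = -0.8436+12.0006i
Z[2] = 3·(7.7812+0.9511i) + 4·(1.5000+0.8123i) = 29.3436+6.1025i
Z[3] = 3·(7.7812-0.9511i) + 4·(1.5000-0.8123i) = 29.3436-6.1025i
Z[4] = 3·(-2.2812+0.5878i) + 4·(1.5000-3.4410i) = -0.8436-12.0006i

DFT(3x + 4y) = 3·X + 4·Y = [33, -0.8436+12.0006i, 29.3436+6.1025i, 29.3436-6.1025i, -0.8436-12.0006i]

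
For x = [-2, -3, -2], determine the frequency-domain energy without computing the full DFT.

Parseval: Σ|x[n]|² = (1/N)Σ|X[k]|², so Σ|X[k]|² = N·Σ|x[n]|² = 3·17.0000

Σ|X[k]|² = N·Σ|x[n]|² = 3·17.0000 = 51.0000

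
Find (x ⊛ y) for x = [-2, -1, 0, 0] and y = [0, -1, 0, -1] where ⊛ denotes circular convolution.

(x ⊛ y)[n] = Σ(m=0 to 3) x[m] · y[(n-m) mod 4]

Computing each output sample:
(x ⊛ y)[0] = 1
(x ⊛ y)[1] = 2
(x ⊛ y)[2] = 1
(x ⊛ y)[3] = 2

x ⊛ y = [1, 2, 1, 2]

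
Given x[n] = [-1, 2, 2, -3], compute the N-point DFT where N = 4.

X[k] = Σ(n=0 to 3) x[n] · ω_4^(nk)
where ω_4 = e^(-2πi/4)

Computing each X[k]:
X[0] = 0
X[1] = -3-5i
X[2] = 2
X[3] = -3+5i

X = [0, -3-5i, 2, -3+5i]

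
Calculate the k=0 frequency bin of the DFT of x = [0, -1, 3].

X[0] = Σ(n=0 to 2) x[n] · ω_3^0 = Σ x[n]
= (0) + (-1) + (3)

X[0] = 2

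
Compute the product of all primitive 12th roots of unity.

The primitive 12th roots of unity are ω_12^k for k coprime to 12: k ∈ {1, 5, 7, 11}
Their product equals the constant term of the cyclotomic polynomial Φ_12(x) up to sign.
For n ≥ 3, the product of all primitive nth roots of unity is 1. (For n=1 it is 1; for n=2 it is -1.)

1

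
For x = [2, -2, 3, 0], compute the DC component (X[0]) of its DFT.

X[0] = Σ(n=0 to 3) x[n] · ω_4^0 = Σ x[n]
= (2) + (-2) + (3) + (0)

X[0] = 3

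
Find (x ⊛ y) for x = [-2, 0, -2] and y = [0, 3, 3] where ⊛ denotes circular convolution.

(x ⊛ y)[n] = Σ(m=0 to 2) x[m] · y[(n-m) mod 3]

Computing each output sample:
(x ⊛ y)[0] = -6
(x ⊛ y)[1] = -12
(x ⊛ y)[2] = -6

x ⊛ y = [-6, -12, -6]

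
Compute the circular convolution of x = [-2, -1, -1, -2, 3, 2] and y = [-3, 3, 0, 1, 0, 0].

(x ⊛ y)[n] = Σ(m=0 to 5) x[m] · y[(n-m) mod 6]

Computing each output sample:
(x ⊛ y)[0] = 10
(x ⊛ y)[1] = 0
(x ⊛ y)[2] = 2
(x ⊛ y)[3] = 1
(x ⊛ y)[4] = -16
(x ⊛ y)[5] = 2

x ⊛ y = [10, 0, 2, 1, -16, 2]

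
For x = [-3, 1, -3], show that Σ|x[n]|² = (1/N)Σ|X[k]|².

Time domain:
Σ|x[n]|² = |-3|² + |1|² + |-3|² = 19.0000

Frequency domain:
(1/3)Σ|X[k]|² = (1/3)(|-5|² + |-2.0000-3.4641i|² + |-2.0000+3.4641i|²) = (1/3)·57.0000 = 19.0000

Both sides agree, confirming Parseval's theorem.

Σ|x[n]|² = (1/N)Σ|X[k]|² = 19.0000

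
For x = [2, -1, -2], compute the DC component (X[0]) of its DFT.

X[0] = Σ(n=0 to 2) x[n] · ω_3^0 = Σ x[n]
= (2) + (-1) + (-2)

X[0] = -1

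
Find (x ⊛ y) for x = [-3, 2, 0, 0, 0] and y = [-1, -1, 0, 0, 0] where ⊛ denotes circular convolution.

(x ⊛ y)[n] = Σ(m=0 to 4) x[m] · y[(n-m) mod 5]

Computing each output sample:
(x ⊛ y)[0] = 3
(x ⊛ y)[1] = 1
(x ⊛ y)[2] = -2
(x ⊛ y)[3] = 0
(x ⊛ y)[4] = 0

x ⊛ y = [3, 1, -2, 0, 0]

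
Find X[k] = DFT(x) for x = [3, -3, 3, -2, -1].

X[k] = Σ(n=0 to 4) x[n] · ω_5^(nk)
where ω_5 = e^(-2πi/5)

Computing each X[k]:
X[0] = 0
X[1] = 0.9549-1.0368i
X[2] = 6.5451+5.9309i
X[3] = 6.5451-5.9309i
X[4] = 0.9549+1.0368i

X = [0, 0.9549-1.0368i, 6.5451+5.9309i, 6.5451-5.9309i, 0.9549+1.0368i]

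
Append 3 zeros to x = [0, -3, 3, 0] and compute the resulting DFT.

Original 4-point DFT: [0, -3+3i, 6, -3-3i]
Zero-padded 7-point DFT provides frequency interpolation.

DFT_7([x, 0, ...]) = [0, -2.5380-0.5793i, -2.0353+4.2264i, 4.5734+3.6471i, 4.5734-3.6471i, -2.0353-4.2264i, -2.5380+0.5793i]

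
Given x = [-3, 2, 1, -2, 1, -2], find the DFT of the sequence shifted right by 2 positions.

Time shift by 2: X_shifted[k] = ω_6^(2k) · X[k]
Shifted x = [1, -2, -3, 2, 1, -2]

DFT(x[n-2]) = [-3, -2.0000+3.4641i, 6.0000-3.4641i, 1, 6.0000+3.4641i, -2.0000-3.4641i]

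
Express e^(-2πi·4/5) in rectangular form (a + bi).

ω_5^4 = e^(-2πi·4/5)
= cos(-2π·4/5) + i·sin(-2π·4/5)
= cos(-8π/5) + i·sin(-8π/5)

ω_5^4 = cos(-8π/5) + i·sin(-8π/5) = 0.3090+0.9511i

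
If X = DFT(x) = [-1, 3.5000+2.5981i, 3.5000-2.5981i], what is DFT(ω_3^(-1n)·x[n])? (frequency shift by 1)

Modulation property: DFT(ω_3^(-1n)·x[n]) = X[(k-1) mod 3], so circularly shift X by 1 positions.

X[k-1] = [3.5000-2.5981i, -1, 3.5000+2.5981i]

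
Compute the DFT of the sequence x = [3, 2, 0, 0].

X[k] = Σ(n=0 to 3) x[n] · ω_4^(nk)
where ω_4 = e^(-2πi/4)

Computing each X[k]:
X[0] = 5
X[1] = 3-2i
X[2] = 1
X[3] = 3+2i

X = [5, 3-2i, 1, 3+2i]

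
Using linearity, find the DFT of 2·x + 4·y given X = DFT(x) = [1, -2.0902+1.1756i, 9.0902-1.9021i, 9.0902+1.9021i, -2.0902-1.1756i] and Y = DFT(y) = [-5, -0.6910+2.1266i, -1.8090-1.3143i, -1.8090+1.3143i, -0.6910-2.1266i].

By linearity: DFT(2x + 4y) = 2·DFT(x) + 4·DFT(y)
= 2·[1, -2.0902+1.1756i, 9.0902-1.9021i, 9.0902+1.9021i, -2.0902-1.1756i] + 4·[-5, -0.6910+2.1266i, -1.8090-1.3143i, -1.8090+1.3143i, -0.6910-2.1266i]

Computing element-wise:
Z[0] = 2·(1) + 4·(-5) = -18
Z[1] = 2·(-2.0902+1.1756i) + 4·(-0.6910+2.1266i) = -6.9444+10.8576i
Z[2] = 2·(9.0902-1.9021i) + 4·(-1.8090-1.3143i) = 10.9444-9.0614i
Z[3] = 2·(9.0902+1.9021i) + 4·(-1.8090+1.3143i) = 10.9444+9.0614i
Z[4] = 2·(-2.0902-1.1756i) + 4·(-0.6910-2.1266i) = -6.9444-10.8576i

DFT(2x + 4y) = 2·X + 4·Y = [-18, -6.9444+10.8576i, 10.9444-9.0614i, 10.9444+9.0614i, -6.9444-10.8576i]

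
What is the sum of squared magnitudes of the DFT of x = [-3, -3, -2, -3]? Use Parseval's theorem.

Parseval: Σ|x[n]|² = (1/N)Σ|X[k]|², so Σ|X[k]|² = N·Σ|x[n]|² = 4·31.0000

Σ|X[k]|² = N·Σ|x[n]|² = 4·31.0000 = 124.0000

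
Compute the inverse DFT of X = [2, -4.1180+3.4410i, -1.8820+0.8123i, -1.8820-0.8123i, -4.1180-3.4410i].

x[n] = (1/5) Σ(k=0 to 4) X[k] · e^(2πikn/5)

Computing each x[n]:
x[0] = -2
x[1] = -1
x[2] = 1
x[3] = 2
x[4] = 2

x = [-2, -1, 1, 2, 2]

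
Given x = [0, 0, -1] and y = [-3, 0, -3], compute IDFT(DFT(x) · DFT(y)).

(x ⊛ y)[n] = Σ(m=0 to 2) x[m] · y[(n-m) mod 3]

Computing each output sample:
(x ⊛ y)[0] = 0
(x ⊛ y)[1] = 3
(x ⊛ y)[2] = 3

x ⊛ y = [0, 3, 3]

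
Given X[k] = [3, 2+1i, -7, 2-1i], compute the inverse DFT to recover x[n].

x[n] = (1/4) Σ(k=0 to 3) X[k] · e^(2πikn/4)

Computing each x[n]:
x[0] = 0
x[1] = 2
x[2] = -2
x[3] = 3

x = [0, 2, -2, 3]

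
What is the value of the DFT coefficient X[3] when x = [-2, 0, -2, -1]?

X[3] = Σ(n=0 to 3) x[n] · ω_4^(3n) where ω_4 = e^(-2πi/4)
= (-2)·ω_4^0 + (0)·ω_4^3 + (-2)·ω_4^6 + (-1)·ω_4^9

X[3] = 1i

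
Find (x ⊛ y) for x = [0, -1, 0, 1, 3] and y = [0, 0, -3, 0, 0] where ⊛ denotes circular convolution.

(x ⊛ y)[n] = Σ(m=0 to 4) x[m] · y[(n-m) mod 5]

Computing each output sample:
(x ⊛ y)[0] = -3
(x ⊛ y)[1] = -9
(x ⊛ y)[2] = 0
(x ⊛ y)[3] = 3
(x ⊛ y)[4] = 0

x ⊛ y = [-3, -9, 0, 3, 0]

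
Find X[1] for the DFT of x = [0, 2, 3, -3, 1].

X[1] = Σ(n=0 to 4) x[n] · ω_5^(1n) where ω_5 = e^(-2πi/5)
= (0)·ω_5^0 + (2)·ω_5^1 + (3)·ω_5^2 + (-3)·ω_5^3 + (1)·ω_5^4

X[1] = 0.9271-4.4778i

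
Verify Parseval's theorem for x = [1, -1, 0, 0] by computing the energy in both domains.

Time domain:
Σ|x[n]|² = |1|² + |-1|² + |0|² + |0|² = 2.0000

Frequency domain:
(1/4)Σ|X[k]|² = (1/4)(|0|² + |1+1i|² + |2|² + |1-1i|²) = (1/4)·8.0000 = 2.0000

Both sides agree, confirming Parseval's theorem.

Σ|x[n]|² = (1/N)Σ|X[k]|² = 2.0000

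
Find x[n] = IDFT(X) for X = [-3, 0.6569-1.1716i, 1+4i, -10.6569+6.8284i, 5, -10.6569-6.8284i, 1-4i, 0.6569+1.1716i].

x[n] = (1/8) Σ(k=0 to 7) X[k] · e^(2πikn/8)

Computing each x[n]:
x[0] = -2
x[1] = -1
x[2] = 2
x[3] = -3
x[4] = 3
x[5] = -3
x[6] = -2
x[7] = 3

x = [-2, -1, 2, -3, 3, -3, -2, 3]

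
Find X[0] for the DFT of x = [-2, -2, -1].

X[0] = Σ(n=0 to 2) x[n] · ω_3^0 = Σ x[n]
= (-2) + (-2) + (-1)

X[0] = -5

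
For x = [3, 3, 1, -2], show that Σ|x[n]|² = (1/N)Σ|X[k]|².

Time domain:
Σ|x[n]|² = |3|² + |3|² + |1|² + |-2|² = 23.0000

Frequency domain:
(1/4)Σ|X[k]|² = (1/4)(|5|² + |2-5i|² + |3|² + |2+5i|²) = (1/4)·92.0000 = 23.0000

Both sides agree, confirming Parseval's theorem.

Σ|x[n]|² = (1/N)Σ|X[k]|² = 23.0000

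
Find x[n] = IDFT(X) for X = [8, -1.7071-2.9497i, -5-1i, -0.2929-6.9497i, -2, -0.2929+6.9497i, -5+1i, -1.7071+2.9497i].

x[n] = (1/8) Σ(k=0 to 7) X[k] · e^(2πikn/8)

Computing each x[n]:
x[0] = -1
x[1] = 3
x[2] = 1
x[3] = 3
x[4] = 0
x[5] = 0
x[6] = 3
x[7] = -1

x = [-1, 3, 1, 3, 0, 0, 3, -1]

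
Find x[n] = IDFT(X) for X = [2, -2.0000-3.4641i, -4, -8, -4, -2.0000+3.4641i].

x[n] = (1/6) Σ(k=0 to 5) X[k] · e^(2πikn/6)

Computing each x[n]:
x[0] = -3
x[1] = 3
x[2] = 1
x[3] = 1
x[4] = -1
x[5] = 1

x = [-3, 3, 1, 1, -1, 1]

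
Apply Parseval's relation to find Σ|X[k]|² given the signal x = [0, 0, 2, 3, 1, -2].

Parseval: Σ|x[n]|² = (1/N)Σ|X[k]|², so Σ|X[k]|² = N·Σ|x[n]|² = 6·18.0000

Σ|X[k]|² = N·Σ|x[n]|² = 6·18.0000 = 108.0000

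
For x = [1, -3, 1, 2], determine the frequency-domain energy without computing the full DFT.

Parseval: Σ|x[n]|² = (1/N)Σ|X[k]|², so Σ|X[k]|² = N·Σ|x[n]|² = 4·15.0000

Σ|X[k]|² = N·Σ|x[n]|² = 4·15.0000 = 60.0000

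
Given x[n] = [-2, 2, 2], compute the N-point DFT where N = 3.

X[k] = Σ(n=0 to 2) x[n] · ω_3^(nk)
where ω_3 = e^(-2πi/3)

Computing each X[k]:
X[0] = 2
X[1] = -4
X[2] = -4

X = [2, -4, -4]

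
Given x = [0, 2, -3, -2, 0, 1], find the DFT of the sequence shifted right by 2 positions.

Time shift by 2: X_shifted[k] = ω_6^(2k) · X[k]
Shifted x = [0, 1, 0, 2, -3, -2]

DFT(x[n-2]) = [-2, -1.0000-5.1962i, 4, -4, 4, -1.0000+5.1962i]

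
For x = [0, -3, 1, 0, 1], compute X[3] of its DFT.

X[3] = Σ(n=0 to 4) x[n] · ω_5^(3n) where ω_5 = e^(-2πi/5)
= (0)·ω_5^0 + (-3)·ω_5^3 + (1)·ω_5^6 + (0)·ω_5^9 + (1)·ω_5^12

X[3] = 1.9271-3.3022i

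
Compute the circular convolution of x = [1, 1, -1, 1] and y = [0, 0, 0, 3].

(x ⊛ y)[n] = Σ(m=0 to 3) x[m] · y[(n-m) mod 4]

Computing each output sample:
(x ⊛ y)[0] = 3
(x ⊛ y)[1] = -3
(x ⊛ y)[2] = 3
(x ⊛ y)[3] = 3

x ⊛ y = [3, -3, 3, 3]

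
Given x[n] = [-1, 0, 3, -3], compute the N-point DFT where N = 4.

X[k] = Σ(n=0 to 3) x[n] · ω_4^(nk)
where ω_4 = e^(-2πi/4)

Computing each X[k]:
X[0] = -1
X[1] = -4-3i
X[2] = 5
X[3] = -4+3i

X = [-1, -4-3i, 5, -4+3i]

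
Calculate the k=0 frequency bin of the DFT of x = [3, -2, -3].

X[0] = Σ(n=0 to 2) x[n] · ω_3^0 = Σ x[n]
= (3) + (-2) + (-3)

X[0] = -2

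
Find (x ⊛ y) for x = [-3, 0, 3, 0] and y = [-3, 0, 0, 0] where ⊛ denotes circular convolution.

(x ⊛ y)[n] = Σ(m=0 to 3) x[m] · y[(n-m) mod 4]

Computing each output sample:
(x ⊛ y)[0] = 9
(x ⊛ y)[1] = 0
(x ⊛ y)[2] = -9
(x ⊛ y)[3] = 0

x ⊛ y = [9, 0, -9, 0]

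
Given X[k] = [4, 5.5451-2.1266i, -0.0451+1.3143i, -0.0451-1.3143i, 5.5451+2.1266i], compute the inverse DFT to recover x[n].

x[n] = (1/5) Σ(k=0 to 4) X[k] · e^(2πikn/5)

Computing each x[n]:
x[0] = 3
x[1] = 2
x[2] = 0
x[3] = -2
x[4] = 1

x = [3, 2, 0, -2, 1]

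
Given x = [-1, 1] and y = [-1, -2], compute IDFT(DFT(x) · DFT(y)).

(x ⊛ y)[n] = Σ(m=0 to 1) x[m] · y[(n-m) mod 2]

Computing each output sample:
(x ⊛ y)[0] = -1
(x ⊛ y)[1] = 1

x ⊛ y = [-1, 1]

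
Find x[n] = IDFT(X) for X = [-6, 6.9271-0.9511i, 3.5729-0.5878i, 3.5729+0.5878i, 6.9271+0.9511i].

x[n] = (1/5) Σ(k=0 to 4) X[k] · e^(2πikn/5)

Computing each x[n]:
x[0] = 3
x[1] = -1
x[2] = -3
x[3] = -3
x[4] = -2

x = [3, -1, -3, -3, -2]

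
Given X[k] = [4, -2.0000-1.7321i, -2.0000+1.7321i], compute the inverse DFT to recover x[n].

x[n] = (1/3) Σ(k=0 to 2) X[k] · e^(2πikn/3)

Computing each x[n]:
x[0] = 0
x[1] = 3
x[2] = 1

x = [0, 3, 1]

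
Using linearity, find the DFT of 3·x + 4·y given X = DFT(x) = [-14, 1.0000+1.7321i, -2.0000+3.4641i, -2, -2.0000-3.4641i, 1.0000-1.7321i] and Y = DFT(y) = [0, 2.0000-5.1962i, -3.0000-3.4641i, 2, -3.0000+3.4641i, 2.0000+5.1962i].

By linearity: DFT(3x + 4y) = 3·DFT(x) + 4·DFT(y)
= 3·[-14, 1.0000+1.7321i, -2.0000+3.4641i, -2, -2.0000-3.4641i, 1.0000-1.7321i] + 4·[0, 2.0000-5.1962i, -3.0000-3.4641i, 2, -3.0000+3.4641i, 2.0000+5.1962i]

Computing element-wise:
Z[0] = 3·(-14) + 4·(0) = -42
Z[1] = 3·(1.0000+1.7321i) + 4·(2.0000-5.1962i) = 11.0000-15.5885i
Z[2] = 3·(-2.0000+3.4641i) + 4·(-3.0000-3.4641i) = -18.0000-3.4641i
Z[3] = 3·(-2) + 4·(2) = 2
Z[4] = 3·(-2.0000-3.4641i) + 4·(-3.0000+3.4641i) = -18.0000+3.4641i
Z[5] = 3·(1.0000-1.7321i) + 4·(2.0000+5.1962i) = 11.0000+15.5885i

DFT(3x + 4y) = 3·X + 4·Y = [-42, 11.0000-15.5885i, -18.0000-3.4641i, 2, -18.0000+3.4641i, 11.0000+15.5885i]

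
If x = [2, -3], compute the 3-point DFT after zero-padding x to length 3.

Original 2-point DFT: [-1, 5]
Zero-padded 3-point DFT provides frequency interpolation.

DFT_3([x, 0, ...]) = [-1, 3.5000+2.5981i, 3.5000-2.5981i]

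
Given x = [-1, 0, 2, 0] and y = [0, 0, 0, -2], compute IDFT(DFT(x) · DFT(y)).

(x ⊛ y)[n] = Σ(m=0 to 3) x[m] · y[(n-m) mod 4]

Computing each output sample:
(x ⊛ y)[0] = 0
(x ⊛ y)[1] = -4
(x ⊛ y)[2] = 0
(x ⊛ y)[3] = 2

x ⊛ y = [0, -4, 0, 2]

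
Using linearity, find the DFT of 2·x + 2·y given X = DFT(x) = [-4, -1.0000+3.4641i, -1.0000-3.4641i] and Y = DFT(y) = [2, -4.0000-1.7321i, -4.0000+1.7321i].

By linearity: DFT(2x + 2y) = 2·DFT(x) + 2·DFT(y)
= 2·[-4, -1.0000+3.4641i, -1.0000-3.4641i] + 2·[2, -4.0000-1.7321i, -4.0000+1.7321i]

Computing element-wise:
Z[0] = 2·(-4) + 2·(2) = -4
Z[1] = 2·(-1.0000+3.4641i) + 2·(-4.0000-1.7321i) = -10.0000+3.4640i
Z[2] = 2·(-1.0000-3.4641i) + 2·(-4.0000+1.7321i) = -10.0000-3.4640i

DFT(2x + 2y) = 2·X + 2·Y = [-4, -10.0000+3.4640i, -10.0000-3.4640i]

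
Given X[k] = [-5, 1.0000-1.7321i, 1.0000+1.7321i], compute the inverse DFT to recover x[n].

x[n] = (1/3) Σ(k=0 to 2) X[k] · e^(2πikn/3)

Computing each x[n]:
x[0] = -1
x[1] = -1
x[2] = -3

x = [-1, -1, -3]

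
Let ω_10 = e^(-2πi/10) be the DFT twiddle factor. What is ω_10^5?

ω_10^5 = e^(-2πi·5/10)
= cos(-2π·5/10) + i·sin(-2π·5/10)
= cos(-10π/10) + i·sin(-10π/10)

ω_10^5 = cos(-10π/10) + i·sin(-10π/10) = -1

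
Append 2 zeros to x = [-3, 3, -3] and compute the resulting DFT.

Original 3-point DFT: [-3, -3.0000-5.1962i, -3.0000+5.1962i]
Zero-padded 5-point DFT provides frequency interpolation.

DFT_5([x, 0, ...]) = [-3, 0.3541-1.0898i, -6.3541-4.6165i, -6.3541+4.6165i, 0.3541+1.0898i]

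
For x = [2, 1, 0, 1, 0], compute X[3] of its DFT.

X[3] = Σ(n=0 to 4) x[n] · ω_5^(3n) where ω_5 = e^(-2πi/5)
= (2)·ω_5^0 + (1)·ω_5^3 + (0)·ω_5^6 + (1)·ω_5^9 + (0)·ω_5^12

X[3] = 1.5000+1.5388i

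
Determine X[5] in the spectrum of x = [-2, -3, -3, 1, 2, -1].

X[5] = Σ(n=0 to 5) x[n] · ω_6^(5n) where ω_6 = e^(-2πi/6)
= (-2)·ω_6^0 + (-3)·ω_6^5 + (-3)·ω_6^10 + (1)·ω_6^15 + (2)·ω_6^20 + (-1)·ω_6^25

X[5] = -4.5000-6.0622i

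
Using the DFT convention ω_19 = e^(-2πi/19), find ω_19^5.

ω_19^5 = e^(-2πi·5/19)
= cos(-2π·5/19) + i·sin(-2π·5/19)
= cos(-10π/19) + i·sin(-10π/19)

ω_19^5 = cos(-10π/19) + i·sin(-10π/19) = -0.0826-0.9966i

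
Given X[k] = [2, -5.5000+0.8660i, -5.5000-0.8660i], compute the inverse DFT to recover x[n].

x[n] = (1/3) Σ(k=0 to 2) X[k] · e^(2πikn/3)

Computing each x[n]:
x[0] = -3
x[1] = 2
x[2] = 3

x = [-3, 2, 3]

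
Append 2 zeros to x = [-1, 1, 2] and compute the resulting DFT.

Original 3-point DFT: [2, -2.5000+0.8660i, -2.5000-0.8660i]
Zero-padded 5-point DFT provides frequency interpolation.

DFT_5([x, 0, ...]) = [2, -2.3090-2.1266i, -1.1910+1.3143i, -1.1910-1.3143i, -2.3090+2.1266i]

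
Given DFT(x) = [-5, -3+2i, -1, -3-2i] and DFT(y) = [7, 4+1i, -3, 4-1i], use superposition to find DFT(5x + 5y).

By linearity: DFT(5x + 5y) = 5·DFT(x) + 5·DFT(y)
= 5·[-5, -3+2i, -1, -3-2i] + 5·[7, 4+1i, -3, 4-1i]

Computing element-wise:
Z[0] = 5·(-5) + 5·(7) = 10
Z[1] = 5·(-3+2i) + 5·(4+1i) = 5+15i
Z[2] = 5·(-1) + 5·(-3) = -20
Z[3] = 5·(-3-2i) + 5·(4-1i) = 5-15i

DFT(5x + 5y) = 5·X + 5·Y = [10, 5+15i, -20, 5-15i]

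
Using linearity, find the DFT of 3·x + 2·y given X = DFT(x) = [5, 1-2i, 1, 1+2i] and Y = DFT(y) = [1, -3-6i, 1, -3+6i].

By linearity: DFT(3x + 2y) = 3·DFT(x) + 2·DFT(y)
= 3·[5, 1-2i, 1, 1+2i] + 2·[1, -3-6i, 1, -3+6i]

Computing element-wise:
Z[0] = 3·(5) + 2·(1) = 17
Z[1] = 3·(1-2i) + 2·(-3-6i) = -3-18i
Z[2] = 3·(1) + 2·(1) = 5
Z[3] = 3·(1+2i) + 2·(-3+6i) = -3+18i

DFT(3x + 2y) = 3·X + 2·Y = [17, -3-18i, 5, -3+18i]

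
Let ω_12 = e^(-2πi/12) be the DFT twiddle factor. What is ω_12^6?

ω_12^6 = e^(-2πi·6/12)
= cos(-2π·6/12) + i·sin(-2π·6/12)
= cos(-12π/12) + i·sin(-12π/12)

ω_12^6 = cos(-12π/12) + i·sin(-12π/12) = -1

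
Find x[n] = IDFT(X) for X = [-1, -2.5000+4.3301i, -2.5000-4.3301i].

x[n] = (1/3) Σ(k=0 to 2) X[k] · e^(2πikn/3)

Computing each x[n]:
x[0] = -2
x[1] = -2
x[2] = 3

x = [-2, -2, 3]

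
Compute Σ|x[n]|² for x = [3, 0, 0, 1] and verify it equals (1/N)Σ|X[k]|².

Time domain:
Σ|x[n]|² = |3|² + |0|² + |0|² + |1|² = 10.0000

Frequency domain:
(1/4)Σ|X[k]|² = (1/4)(|4|² + |3+1i|² + |2|² + |3-1i|²) = (1/4)·40.0000 = 10.0000

Both sides agree, confirming Parseval's theorem.

Σ|x[n]|² = (1/N)Σ|X[k]|² = 10.0000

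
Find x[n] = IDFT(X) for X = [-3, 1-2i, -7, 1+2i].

x[n] = (1/4) Σ(k=0 to 3) X[k] · e^(2πikn/4)

Computing each x[n]:
x[0] = -2
x[1] = 2
x[2] = -3
x[3] = 0

x = [-2, 2, -3, 0]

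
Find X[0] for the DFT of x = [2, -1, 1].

X[0] = Σ(n=0 to 2) x[n] · ω_3^0 = Σ x[n]
= (2) + (-1) + (1)

X[0] = 2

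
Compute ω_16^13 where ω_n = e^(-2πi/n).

ω_16^13 = e^(-2πi·13/16)
= cos(-2π·13/16) + i·sin(-2π·13/16)
= cos(-26π/16) + i·sin(-26π/16)

ω_16^13 = cos(-26π/16) + i·sin(-26π/16) = 0.3827+0.9239i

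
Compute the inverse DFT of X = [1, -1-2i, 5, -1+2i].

x[n] = (1/4) Σ(k=0 to 3) X[k] · e^(2πikn/4)

Computing each x[n]:
x[0] = 1
x[1] = 0
x[2] = 2
x[3] = -2

x = [1, 0, 2, -2]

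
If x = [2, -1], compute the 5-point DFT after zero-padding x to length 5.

Original 2-point DFT: [1, 3]
Zero-padded 5-point DFT provides frequency interpolation.

DFT_5([x, 0, ...]) = [1, 1.6910+0.9511i, 2.8090+0.5878i, 2.8090-0.5878i, 1.6910-0.9511i]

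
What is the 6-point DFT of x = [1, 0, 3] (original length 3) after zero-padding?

Original 3-point DFT: [4, -0.5000+2.5981i, -0.5000-2.5981i]
Zero-padded 6-point DFT provides frequency interpolation.

DFT_6([x, 0, ...]) = [4, -0.5000-2.5981i, -0.5000+2.5981i, 4, -0.5000-2.5981i, -0.5000+2.5981i]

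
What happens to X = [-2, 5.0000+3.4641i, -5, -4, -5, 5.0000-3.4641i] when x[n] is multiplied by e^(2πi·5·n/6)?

Modulation property: DFT(ω_6^(-5n)·x[n]) = X[(k-5) mod 6], so circularly shift X by 5 positions.

X[k-5] = [5.0000+3.4641i, -5, -4, -5, 5.0000-3.4641i, -2]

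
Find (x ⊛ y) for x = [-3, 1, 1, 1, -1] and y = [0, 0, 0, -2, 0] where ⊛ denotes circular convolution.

(x ⊛ y)[n] = Σ(m=0 to 4) x[m] · y[(n-m) mod 5]

Computing each output sample:
(x ⊛ y)[0] = -2
(x ⊛ y)[1] = -2
(x ⊛ y)[2] = 2
(x ⊛ y)[3] = 6
(x ⊛ y)[4] = -2

x ⊛ y = [-2, -2, 2, 6, -2]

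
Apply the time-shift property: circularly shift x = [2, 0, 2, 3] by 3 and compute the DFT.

Time shift by 3: X_shifted[k] = ω_4^(3k) · X[k]
Shifted x = [0, 2, 3, 2]

DFT(x[n-3]) = [7, -3, -1, -3]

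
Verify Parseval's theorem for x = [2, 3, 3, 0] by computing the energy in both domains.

Time domain:
Σ|x[n]|² = |2|² + |3|² + |3|² + |0|² = 22.0000

Frequency domain:
(1/4)Σ|X[k]|² = (1/4)(|8|² + |-1-3i|² + |2|² + |-1+3i|²) = (1/4)·88.0000 = 22.0000

Both sides agree, confirming Parseval's theorem.

Σ|x[n]|² = (1/N)Σ|X[k]|² = 22.0000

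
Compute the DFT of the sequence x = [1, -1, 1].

X[k] = Σ(n=0 to 2) x[n] · ω_3^(nk)
where ω_3 = e^(-2πi/3)

Computing each X[k]:
X[0] = 1
X[1] = 1.0000+1.7321i
X[2] = 1.0000-1.7321i

X = [1, 1.0000+1.7321i, 1.0000-1.7321i]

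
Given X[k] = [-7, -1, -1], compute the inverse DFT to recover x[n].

x[n] = (1/3) Σ(k=0 to 2) X[k] · e^(2πikn/3)

Computing each x[n]:
x[0] = -3
x[1] = -2
x[2] = -2

x = [-3, -2, -2]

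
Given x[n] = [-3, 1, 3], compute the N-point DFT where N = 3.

X[k] = Σ(n=0 to 2) x[n] · ω_3^(nk)
where ω_3 = e^(-2πi/3)

Computing each X[k]:
X[0] = 1
X[1] = -5.0000+1.7321i
X[2] = -5.0000-1.7321i

X = [1, -5.0000+1.7321i, -5.0000-1.7321i]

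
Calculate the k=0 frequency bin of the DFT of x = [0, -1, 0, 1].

X[0] = Σ(n=0 to 3) x[n] · ω_4^0 = Σ x[n]
= (0) + (-1) + (0) + (1)

X[0] = 0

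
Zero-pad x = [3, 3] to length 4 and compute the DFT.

Original 2-point DFT: [6, 0]
Zero-padded 4-point DFT provides frequency interpolation.

DFT_4([x, 0, ...]) = [6, 3-3i, 0, 3+3i]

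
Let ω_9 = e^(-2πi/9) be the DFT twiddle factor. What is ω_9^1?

ω_9^1 = e^(-2πi·1/9)
= cos(-2π·1/9) + i·sin(-2π·1/9)
= cos(-2π/9) + i·sin(-2π/9)

ω_9^1 = cos(-2π/9) + i·sin(-2π/9) = 0.7660-0.6428i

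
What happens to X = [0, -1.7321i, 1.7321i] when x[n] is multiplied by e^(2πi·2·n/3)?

Modulation property: DFT(ω_3^(-2n)·x[n]) = X[(k-2) mod 3], so circularly shift X by 2 positions.

X[k-2] = [-1.7321i, 1.7321i, 0]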